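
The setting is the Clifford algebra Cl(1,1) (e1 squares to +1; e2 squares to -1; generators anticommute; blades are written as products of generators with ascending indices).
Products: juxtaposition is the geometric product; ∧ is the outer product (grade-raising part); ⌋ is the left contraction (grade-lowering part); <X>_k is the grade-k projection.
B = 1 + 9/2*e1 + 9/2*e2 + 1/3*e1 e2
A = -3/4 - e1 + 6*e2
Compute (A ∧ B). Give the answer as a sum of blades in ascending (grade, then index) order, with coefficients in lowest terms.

step 1: -3/4 - 35/8*e1 + 21/8*e2 - 127/4*e1 e2
Answer: -3/4 - 35/8*e1 + 21/8*e2 - 127/4*e1 e2


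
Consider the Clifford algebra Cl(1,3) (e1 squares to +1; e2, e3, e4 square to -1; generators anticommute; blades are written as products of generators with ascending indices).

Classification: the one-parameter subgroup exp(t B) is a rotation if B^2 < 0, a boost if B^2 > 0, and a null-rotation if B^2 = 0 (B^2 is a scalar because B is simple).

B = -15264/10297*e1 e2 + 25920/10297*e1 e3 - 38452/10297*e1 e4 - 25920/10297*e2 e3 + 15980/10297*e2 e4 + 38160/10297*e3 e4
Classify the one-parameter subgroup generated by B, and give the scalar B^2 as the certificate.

B^2 term by term: the squares give (-15264/10297)^2*(e1 e2)^2 + (25920/10297)^2*(e1 e3)^2 + (-38452/10297)^2*(e1 e4)^2 + (-25920/10297)^2*(e2 e3)^2 + (15980/10297)^2*(e2 e4)^2 + (38160/10297)^2*(e3 e4)^2 = 232989696/106028209*(+1) + 671846400/106028209*(+1) + 1478556304/106028209*(+1) + 671846400/106028209*(-1) + 255360400/106028209*(-1) + 1456185600/106028209*(-1) = 0 (each basis 2-blade squares to minus the product of its generators' squares); cross terms between blades sharing an index anticommute and cancel; the commuting (index-disjoint) pairs give grade-4 terms 2*c*c'*(blade product), which cancel blade by blade — e1 e2 e3 e4: -1164948480/106028209 - 828403200/106028209 + 1993351680/106028209 = 0 — confirming B is simple. So B^2 = 0.
Answer: null-rotation, certificate B^2 = 0. B^2 = 0 is basis-independent, so its sign is the whole story.


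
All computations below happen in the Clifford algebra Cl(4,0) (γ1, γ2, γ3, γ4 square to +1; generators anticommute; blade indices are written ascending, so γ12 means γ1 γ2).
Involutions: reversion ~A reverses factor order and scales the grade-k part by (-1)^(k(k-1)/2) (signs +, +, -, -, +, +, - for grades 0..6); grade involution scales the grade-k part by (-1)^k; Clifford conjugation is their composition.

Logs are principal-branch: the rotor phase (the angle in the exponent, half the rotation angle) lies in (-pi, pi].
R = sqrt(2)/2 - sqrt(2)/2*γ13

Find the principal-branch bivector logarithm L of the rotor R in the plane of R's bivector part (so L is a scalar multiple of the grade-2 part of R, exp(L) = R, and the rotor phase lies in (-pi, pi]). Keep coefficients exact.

The scalar part of R is sqrt(2)/2, so the principal-branch rotor phase is pinned; divide the bivector part by its sine to get the unit plane — L is the phase times that plane.
Concretely: cos(phase) = sqrt(2)/2 gives phase = ±pi/4, and since phase/sin(phase) is even the sign is immaterial: L = (phase/sin(phase)) * <R>_2 = (sqrt(2)*pi/4) * <R>_2.
Answer: -pi/4*γ13


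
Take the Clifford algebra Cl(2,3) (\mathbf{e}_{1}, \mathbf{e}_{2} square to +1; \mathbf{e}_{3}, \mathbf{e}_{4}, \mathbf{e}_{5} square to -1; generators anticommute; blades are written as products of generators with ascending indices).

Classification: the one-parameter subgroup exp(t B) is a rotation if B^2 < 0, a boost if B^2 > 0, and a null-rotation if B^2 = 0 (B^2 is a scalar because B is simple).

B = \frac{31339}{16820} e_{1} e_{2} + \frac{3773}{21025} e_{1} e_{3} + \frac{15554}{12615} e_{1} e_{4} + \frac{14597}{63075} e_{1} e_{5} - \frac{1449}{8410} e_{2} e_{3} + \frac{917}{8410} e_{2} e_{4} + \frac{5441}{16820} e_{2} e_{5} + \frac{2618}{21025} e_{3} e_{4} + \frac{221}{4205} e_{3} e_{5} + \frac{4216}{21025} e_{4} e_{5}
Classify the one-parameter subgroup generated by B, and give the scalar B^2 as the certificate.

B^2 term by term: the squares give (\frac{31339}{16820})^2*(e_{1} e_{2})^2 + (\frac{3773}{21025})^2*(e_{1} e_{3})^2 + (\frac{15554}{12615})^2*(e_{1} e_{4})^2 + (\frac{14597}{63075})^2*(e_{1} e_{5})^2 + (-\frac{1449}{8410})^2*(e_{2} e_{3})^2 + (\frac{917}{8410})^2*(e_{2} e_{4})^2 + (\frac{5441}{16820})^2*(e_{2} e_{5})^2 + (\frac{2618}{21025})^2*(e_{3} e_{4})^2 + (\frac{221}{4205})^2*(e_{3} e_{5})^2 + (\frac{4216}{21025})^2*(e_{4} e_{5})^2 = \frac{982132921}{282912400}*(-1) + \frac{14235529}{442050625}*(+1) + \frac{241926916}{159138225}*(+1) + \frac{213072409}{3978455625}*(+1) + \frac{2099601}{70728100}*(+1) + \frac{840889}{70728100}*(+1) + \frac{29604481}{282912400}*(+1) + \frac{6853924}{442050625}*(-1) + \frac{48841}{17682025}*(-1) + \frac{17774656}{442050625}*(-1) = -\frac{16}{9} (each basis 2-blade squares to minus the product of its generators' squares); cross terms between blades sharing an index anticommute and cancel; the commuting (index-disjoint) pairs give grade-4 terms 2*c*c'*(blade product), which cancel blade by blade — e_{1} e_{2} e_{3} e_{4}: \frac{41022751}{88410125} - \frac{3459841}{88410125} - \frac{7512582}{17682025} = 0; e_{1} e_{2} e_{3} e_{5}: \frac{6925919}{35364050} - \frac{20528893}{176820250} - \frac{7050351}{88410125} = 0; e_{1} e_{2} e_{4} e_{5}: \frac{66062612}{88410125} - \frac{42314657}{53046075} + \frac{13385449}{265230375} = 0; e_{1} e_{3} e_{4} e_{5}: \frac{31813936}{442050625} - \frac{6874868}{53046075} + \frac{76429892}{1326151875} = 0; e_{2} e_{3} e_{4} e_{5}: -\frac{6108984}{88410125} - \frac{202657}{17682025} + \frac{7122269}{88410125} = 0 — confirming B is simple. So B^2 = -\frac{16}{9}.
Answer: rotation, certificate B^2 = -\frac{16}{9}. No conjugation can change B^2 = -\frac{16}{9}; the sign gives the class.


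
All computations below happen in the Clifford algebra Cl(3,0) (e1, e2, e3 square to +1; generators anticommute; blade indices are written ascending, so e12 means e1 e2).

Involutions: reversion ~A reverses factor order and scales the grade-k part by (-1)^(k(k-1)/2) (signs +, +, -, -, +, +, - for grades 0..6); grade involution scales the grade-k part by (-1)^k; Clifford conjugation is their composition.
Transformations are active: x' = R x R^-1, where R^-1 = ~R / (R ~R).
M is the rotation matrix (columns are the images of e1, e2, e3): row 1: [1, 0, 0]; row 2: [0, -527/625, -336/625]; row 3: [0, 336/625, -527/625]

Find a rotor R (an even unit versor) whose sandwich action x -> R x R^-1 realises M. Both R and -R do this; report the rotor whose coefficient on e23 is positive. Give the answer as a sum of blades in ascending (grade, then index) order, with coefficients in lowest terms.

Method: write R = a + b12*e12 + b13*e13 + b23*e23 with a^2 + b12^2 + b13^2 + b23^2 = 1 (so R^-1 = ~R). Expanding the columns R e_j ~R gives tr M = 4a^2 - 1 and, from the antisymmetric part, M21 - M12 = -4a*b12, M13 - M31 = 4a*b13, M32 - M23 = -4a*b23.
Here tr M = -429/625, so a^2 = (1 + tr M)/4 = 49/625 and a = ±7/25. Taking a = 7/25: M21 - M12 = 0, M13 - M31 = 0, M32 - M23 = 672/625, giving b12 = 0, b13 = 0, b23 = -24/25, i.e. R = 7/25 - 24/25*e23.
Its e23 coefficient is negative, so report the other preimage -R.
Answer: -7/25 + 24/25*e23. Key observation: the double cover Spin(3) -> SO(3) sends R and -R to the same matrix (trace -429/625 here), so the stated sign of the e23 coefficient is what selects one sheet.


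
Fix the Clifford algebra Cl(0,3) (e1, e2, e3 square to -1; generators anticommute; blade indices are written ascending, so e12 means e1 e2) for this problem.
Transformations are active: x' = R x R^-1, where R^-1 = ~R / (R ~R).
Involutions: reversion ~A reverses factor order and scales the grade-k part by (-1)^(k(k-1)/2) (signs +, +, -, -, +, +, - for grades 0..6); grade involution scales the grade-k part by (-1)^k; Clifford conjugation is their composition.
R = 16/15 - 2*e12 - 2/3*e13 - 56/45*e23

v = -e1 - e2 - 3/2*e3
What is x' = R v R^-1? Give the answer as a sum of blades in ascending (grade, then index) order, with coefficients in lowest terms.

~R = 16/15 + 2*e12 + 2/3*e13 + 56/45*e23, and R ~R = 2888/405, so R^-1 = ~R / (2888/405).
R v = -61/15*e1 - 14/15*e2 + 14/45*e3 + 161/45*e123
Answer: -529/361*e1 + 5017/3610*e2 - 747/1805*e3


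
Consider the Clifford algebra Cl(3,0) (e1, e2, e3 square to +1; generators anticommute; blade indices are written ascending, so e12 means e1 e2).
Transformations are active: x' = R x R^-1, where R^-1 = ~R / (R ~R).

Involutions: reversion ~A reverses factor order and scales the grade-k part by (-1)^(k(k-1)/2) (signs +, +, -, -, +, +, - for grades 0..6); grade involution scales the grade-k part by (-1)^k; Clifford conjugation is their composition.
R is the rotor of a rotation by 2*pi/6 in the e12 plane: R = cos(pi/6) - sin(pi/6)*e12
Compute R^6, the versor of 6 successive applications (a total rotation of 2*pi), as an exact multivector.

Half-angle bookkeeping: 6 applications in e12 add up to rotor phase 6*pi/6 = pi, so R^6 = cos(pi) - sin(pi)*e12.
cos(pi) = -1 and sin(pi) = 0, so R^6 = -1. The total rotation 2*pi is 1 full turn, so every vector returns to itself, yet the rotor is -1, on the OTHER sheet of the double cover (an odd number of 2*pi turns).
Answer: -1


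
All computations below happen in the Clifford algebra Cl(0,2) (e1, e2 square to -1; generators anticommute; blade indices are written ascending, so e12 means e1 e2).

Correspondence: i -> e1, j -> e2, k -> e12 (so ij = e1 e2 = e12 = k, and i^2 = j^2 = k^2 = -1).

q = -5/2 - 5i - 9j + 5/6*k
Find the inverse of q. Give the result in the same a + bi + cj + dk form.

In blades: q = -5/2 - 5*e1 - 9*e2 + 5/6*e12.
With qbar = -5/2 + 5*e1 + 9*e2 - 5/6*e12 (scalar fixed, mapped units negated), q qbar = 2033/18 (the sum of squared coefficients), so q^-1 = qbar / (2033/18) = -45/2033 + 90/2033*e1 + 162/2033*e2 - 15/2033*e12; translating back:
Answer: -45/2033 + 90/2033*i + 162/2033*j - 15/2033*k


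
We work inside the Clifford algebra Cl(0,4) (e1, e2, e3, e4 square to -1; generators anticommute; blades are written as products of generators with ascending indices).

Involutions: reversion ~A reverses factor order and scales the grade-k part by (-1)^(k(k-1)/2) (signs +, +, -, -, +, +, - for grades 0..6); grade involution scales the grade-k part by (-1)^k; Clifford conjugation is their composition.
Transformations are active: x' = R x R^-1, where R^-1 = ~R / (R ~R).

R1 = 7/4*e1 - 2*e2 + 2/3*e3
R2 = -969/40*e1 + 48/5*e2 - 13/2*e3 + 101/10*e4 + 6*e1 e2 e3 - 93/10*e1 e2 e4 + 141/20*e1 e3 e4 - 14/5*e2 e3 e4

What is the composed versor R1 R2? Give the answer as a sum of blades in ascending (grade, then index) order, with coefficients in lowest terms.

Distribute over the terms of R1 (each basis-blade product reordered to ascending indices, repeated generators contracted through their squares):
(7/4*e1) R2 = 6783/160 + 84/5*e1 e2 - 91/8*e1 e3 + 707/40*e1 e4 - 21/2*e2 e3 + 651/40*e2 e4 - 987/80*e3 e4 - 49/10*e1 e2 e3 e4
(-2*e2) R2 = 96/5 - 969/20*e1 e2 - 12*e1 e3 + 93/5*e1 e4 + 13*e2 e3 - 101/5*e2 e4 - 28/5*e3 e4 + 141/10*e1 e2 e3 e4
(2/3*e3) R2 = 13/3 - 4*e1 e2 + 323/20*e1 e3 + 47/10*e1 e4 - 32/5*e2 e3 - 28/15*e2 e4 + 101/15*e3 e4 - 31/5*e1 e2 e3 e4
Summing the partial products and collecting blades:
Answer: 6329/96 - 713/20*e1 e2 - 289/40*e1 e3 + 1639/40*e1 e4 - 39/10*e2 e3 - 139/24*e2 e4 - 2689/240*e3 e4 + 3*e1 e2 e3 e4


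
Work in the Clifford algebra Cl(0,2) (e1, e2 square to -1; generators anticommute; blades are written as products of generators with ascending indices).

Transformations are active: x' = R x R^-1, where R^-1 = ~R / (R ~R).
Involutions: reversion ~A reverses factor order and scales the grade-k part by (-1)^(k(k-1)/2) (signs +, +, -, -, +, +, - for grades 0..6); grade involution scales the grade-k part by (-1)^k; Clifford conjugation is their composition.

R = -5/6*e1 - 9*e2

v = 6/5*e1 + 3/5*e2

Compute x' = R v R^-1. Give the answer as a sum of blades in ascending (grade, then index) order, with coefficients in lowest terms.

~R = -5/6*e1 - 9*e2, and R ~R = -2941/36, so R^-1 = ~R / (-2941/36).
R v = 32/5 + 103/10*e1 e2
Answer: -15726/14705*e1 + 11913/14705*e2


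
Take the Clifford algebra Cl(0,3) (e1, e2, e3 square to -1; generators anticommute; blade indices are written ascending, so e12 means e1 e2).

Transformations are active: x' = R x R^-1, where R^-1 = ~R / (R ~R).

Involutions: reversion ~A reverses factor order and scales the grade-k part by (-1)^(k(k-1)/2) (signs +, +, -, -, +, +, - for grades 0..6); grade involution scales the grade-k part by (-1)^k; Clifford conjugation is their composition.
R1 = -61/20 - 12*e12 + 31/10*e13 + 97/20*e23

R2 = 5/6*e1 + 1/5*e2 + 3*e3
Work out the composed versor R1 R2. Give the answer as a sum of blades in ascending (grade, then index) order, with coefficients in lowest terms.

Distribute over the terms of R2 (each basis-blade product reordered to ascending indices, repeated generators contracted through their squares):
R1 (5/6*e1) = -61/24*e1 - 10*e2 + 31/12*e3 + 97/24*e123
R1 (1/5*e2) = 12/5*e1 - 61/100*e2 + 97/100*e3 - 31/50*e123
R1 (3*e3) = -93/10*e1 - 291/20*e2 - 183/20*e3 - 36*e123
Summing the partial products and collecting blades:
Answer: -1133/120*e1 - 629/25*e2 - 1679/300*e3 - 19547/600*e123


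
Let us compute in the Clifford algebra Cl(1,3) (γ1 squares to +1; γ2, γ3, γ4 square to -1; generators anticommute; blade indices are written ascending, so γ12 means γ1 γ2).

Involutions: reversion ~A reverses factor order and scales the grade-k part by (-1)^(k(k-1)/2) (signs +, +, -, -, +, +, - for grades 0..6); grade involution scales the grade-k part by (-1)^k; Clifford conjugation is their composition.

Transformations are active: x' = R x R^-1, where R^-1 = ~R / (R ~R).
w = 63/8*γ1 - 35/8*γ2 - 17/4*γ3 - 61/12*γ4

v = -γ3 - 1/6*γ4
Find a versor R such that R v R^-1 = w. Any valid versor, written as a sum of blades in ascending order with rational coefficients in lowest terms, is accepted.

Sketch: the shared square -37/36 makes R = v + w = 63/8*γ1 - 35/8*γ2 - 21/4*γ3 - 21/4*γ4 the natural versor; its sandwich fixes that direction, negates (v - w)/2, and sends v to w.
Answer: 63/8*γ1 - 35/8*γ2 - 21/4*γ3 - 21/4*γ4


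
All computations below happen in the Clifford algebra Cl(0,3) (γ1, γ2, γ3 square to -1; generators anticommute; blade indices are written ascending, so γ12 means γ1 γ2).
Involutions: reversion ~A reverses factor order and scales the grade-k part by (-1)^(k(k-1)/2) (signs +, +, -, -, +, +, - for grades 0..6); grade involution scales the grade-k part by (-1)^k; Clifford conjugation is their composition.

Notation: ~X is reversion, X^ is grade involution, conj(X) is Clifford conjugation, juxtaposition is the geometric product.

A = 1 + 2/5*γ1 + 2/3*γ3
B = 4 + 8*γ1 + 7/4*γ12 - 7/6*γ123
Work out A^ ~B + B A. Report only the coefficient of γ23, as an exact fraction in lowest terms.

first term: 36/5 + 32/5*γ1 - 7/10*γ2 - 8/3*γ3 - 35/36*γ12 + 16/3*γ13 + 7/15*γ23 + 7/3*γ123
second term: 4/5 + 48/5*γ1 + 7/10*γ2 + 8/3*γ3 + 91/36*γ12 + 16/3*γ13 + 7/15*γ23
Answer: 14/15


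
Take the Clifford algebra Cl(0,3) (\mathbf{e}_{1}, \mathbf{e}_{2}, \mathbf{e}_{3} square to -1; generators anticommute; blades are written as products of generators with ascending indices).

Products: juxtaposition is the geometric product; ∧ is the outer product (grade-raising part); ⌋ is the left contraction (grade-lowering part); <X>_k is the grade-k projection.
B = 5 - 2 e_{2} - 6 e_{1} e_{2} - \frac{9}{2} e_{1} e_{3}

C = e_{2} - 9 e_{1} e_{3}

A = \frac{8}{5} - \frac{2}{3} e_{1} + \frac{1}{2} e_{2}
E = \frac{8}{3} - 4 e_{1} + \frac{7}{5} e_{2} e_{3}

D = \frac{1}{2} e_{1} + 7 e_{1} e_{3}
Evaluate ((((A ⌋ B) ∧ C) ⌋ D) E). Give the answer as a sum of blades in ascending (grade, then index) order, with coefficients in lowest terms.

step 1: 9 - 3 e_{1} - \frac{36}{5} e_{2} - 3 e_{3} - \frac{48}{5} e_{1} e_{2} - \frac{36}{5} e_{1} e_{3}
step 2: 9 e_{2} - 3 e_{1} e_{2} - 81 e_{1} e_{3} + 3 e_{2} e_{3} - \frac{288}{5} e_{1} e_{2} e_{3}
step 3: 567
step 4: 1512 - 2268 e_{1} + \frac{3969}{5} e_{2} e_{3}
Answer: 1512 - 2268 e_{1} + \frac{3969}{5} e_{2} e_{3}


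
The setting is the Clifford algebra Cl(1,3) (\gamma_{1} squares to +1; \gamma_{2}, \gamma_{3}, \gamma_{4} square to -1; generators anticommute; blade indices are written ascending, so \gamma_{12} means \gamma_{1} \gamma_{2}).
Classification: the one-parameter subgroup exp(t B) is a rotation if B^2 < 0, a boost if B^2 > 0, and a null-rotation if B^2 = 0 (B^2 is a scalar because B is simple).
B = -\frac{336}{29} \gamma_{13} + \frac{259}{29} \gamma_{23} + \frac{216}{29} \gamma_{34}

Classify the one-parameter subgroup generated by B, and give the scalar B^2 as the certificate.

B^2 term by term: the squares give (-\frac{336}{29})^2*(\gamma_{13})^2 + (\frac{259}{29})^2*(\gamma_{23})^2 + (\frac{216}{29})^2*(\gamma_{34})^2 = \frac{112896}{841}*(+1) + \frac{67081}{841}*(-1) + \frac{46656}{841}*(-1) = -1 (each basis 2-blade squares to minus the product of its generators' squares); cross terms between blades sharing an index anticommute and cancel. So B^2 = -1.
Answer: rotation, certificate B^2 = -1. One invariant decides it: the square -1 survives every conjugation, and its sign is exactly the classification.


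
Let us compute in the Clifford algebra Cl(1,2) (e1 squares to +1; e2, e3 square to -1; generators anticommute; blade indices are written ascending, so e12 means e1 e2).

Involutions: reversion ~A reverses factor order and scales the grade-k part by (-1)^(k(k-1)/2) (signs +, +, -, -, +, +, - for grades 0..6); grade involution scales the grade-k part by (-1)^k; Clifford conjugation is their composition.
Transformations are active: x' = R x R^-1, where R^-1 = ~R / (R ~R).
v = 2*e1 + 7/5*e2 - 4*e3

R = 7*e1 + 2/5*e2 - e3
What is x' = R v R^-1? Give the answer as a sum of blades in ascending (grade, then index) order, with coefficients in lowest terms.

~R = 7*e1 + 2/5*e2 - e3, and R ~R = 1196/25, so R^-1 = ~R / (1196/25).
R v = 236/25 + 9*e12 - 26*e13 - 1/5*e23
Answer: 228/299*e1 - 1857/1495*e2 + 1078/299*e3


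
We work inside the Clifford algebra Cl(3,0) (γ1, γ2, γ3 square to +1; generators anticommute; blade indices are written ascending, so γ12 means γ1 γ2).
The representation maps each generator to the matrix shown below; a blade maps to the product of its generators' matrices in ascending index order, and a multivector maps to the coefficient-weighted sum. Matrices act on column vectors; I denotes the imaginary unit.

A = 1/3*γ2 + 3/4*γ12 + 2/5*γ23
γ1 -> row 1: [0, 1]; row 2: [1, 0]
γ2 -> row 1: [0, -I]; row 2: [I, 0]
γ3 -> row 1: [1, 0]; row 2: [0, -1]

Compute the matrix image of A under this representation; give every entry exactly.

Bivector images (products of the table entries): rho(γ12) = rho(γ1)rho(γ2) = row 1: [I, 0]; row 2: [0, -I]; rho(γ23) = rho(γ2)rho(γ3) = row 1: [0, I]; row 2: [I, 0].
M = (1/3)*rho(γ2) + (3/4)*rho(γ12) + (2/5)*rho(γ23), summed entrywise:
Answer: row 1: [3*I/4, I/15]; row 2: [11*I/15, -3*I/4]


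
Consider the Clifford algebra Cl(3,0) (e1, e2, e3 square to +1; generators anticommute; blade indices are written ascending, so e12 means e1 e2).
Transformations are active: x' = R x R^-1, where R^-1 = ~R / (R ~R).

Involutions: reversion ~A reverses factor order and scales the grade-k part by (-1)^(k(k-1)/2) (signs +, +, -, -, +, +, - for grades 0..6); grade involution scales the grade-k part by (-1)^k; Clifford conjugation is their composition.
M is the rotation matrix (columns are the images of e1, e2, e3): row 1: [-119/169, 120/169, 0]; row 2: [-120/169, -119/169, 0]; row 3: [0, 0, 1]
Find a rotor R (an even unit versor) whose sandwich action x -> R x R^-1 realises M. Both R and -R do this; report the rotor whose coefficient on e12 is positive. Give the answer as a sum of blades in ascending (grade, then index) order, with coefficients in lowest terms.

Method: write R = a + b12*e12 + b13*e13 + b23*e23 with a^2 + b12^2 + b13^2 + b23^2 = 1 (so R^-1 = ~R). Expanding the columns R e_j ~R gives tr M = 4a^2 - 1 and, from the antisymmetric part, M21 - M12 = -4a*b12, M13 - M31 = 4a*b13, M32 - M23 = -4a*b23.
Here tr M = -69/169, so a^2 = (1 + tr M)/4 = 25/169 and a = ±5/13. Taking a = 5/13: M21 - M12 = -240/169, M13 - M31 = 0, M32 - M23 = 0, giving b12 = 12/13, b13 = 0, b23 = 0, i.e. R = 5/13 + 12/13*e12.
Its e12 coefficient is already positive.
Answer: 5/13 + 12/13*e12. Key observation: the double cover Spin(3) -> SO(3) sends R and -R to the same matrix (trace -69/169 here), so the stated sign of the e12 coefficient is what selects one sheet.


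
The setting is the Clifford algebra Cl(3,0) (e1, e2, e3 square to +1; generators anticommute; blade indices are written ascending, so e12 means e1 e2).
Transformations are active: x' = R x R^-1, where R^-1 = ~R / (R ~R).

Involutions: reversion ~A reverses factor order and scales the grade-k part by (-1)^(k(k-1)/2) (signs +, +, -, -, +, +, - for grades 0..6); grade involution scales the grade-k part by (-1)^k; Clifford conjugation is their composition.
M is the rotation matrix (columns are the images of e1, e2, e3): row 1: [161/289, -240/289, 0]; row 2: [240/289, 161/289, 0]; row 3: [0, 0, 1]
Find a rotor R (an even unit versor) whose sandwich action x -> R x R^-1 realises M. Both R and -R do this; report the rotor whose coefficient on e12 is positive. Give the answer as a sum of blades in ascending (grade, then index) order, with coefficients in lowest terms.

Method: write R = a + b12*e12 + b13*e13 + b23*e23 with a^2 + b12^2 + b13^2 + b23^2 = 1 (so R^-1 = ~R). Expanding the columns R e_j ~R gives tr M = 4a^2 - 1 and, from the antisymmetric part, M21 - M12 = -4a*b12, M13 - M31 = 4a*b13, M32 - M23 = -4a*b23.
Here tr M = 611/289, so a^2 = (1 + tr M)/4 = 225/289 and a = ±15/17. Taking a = 15/17: M21 - M12 = 480/289, M13 - M31 = 0, M32 - M23 = 0, giving b12 = -8/17, b13 = 0, b23 = 0, i.e. R = 15/17 - 8/17*e12.
Its e12 coefficient is negative, so report the other preimage -R.
Answer: -15/17 + 8/17*e12. Recall the cover is two-to-one: with M of trace 611/289, both preimages act alike, and the stated e12 sign chooses the sheet.


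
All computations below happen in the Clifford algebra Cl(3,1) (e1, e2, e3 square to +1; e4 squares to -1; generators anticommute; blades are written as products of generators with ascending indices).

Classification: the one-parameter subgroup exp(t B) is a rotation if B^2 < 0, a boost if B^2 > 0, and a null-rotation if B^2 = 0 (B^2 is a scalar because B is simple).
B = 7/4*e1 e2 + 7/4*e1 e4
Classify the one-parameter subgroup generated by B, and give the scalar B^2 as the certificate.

B^2 term by term: the squares give (7/4)^2*(e1 e2)^2 + (7/4)^2*(e1 e4)^2 = 49/16*(-1) + 49/16*(+1) = 0 (each basis 2-blade squares to minus the product of its generators' squares); cross terms between blades sharing an index anticommute and cancel. So B^2 = 0.
Answer: null-rotation, certificate B^2 = 0. B^2 = 0 is basis-independent, so its sign is the whole story.


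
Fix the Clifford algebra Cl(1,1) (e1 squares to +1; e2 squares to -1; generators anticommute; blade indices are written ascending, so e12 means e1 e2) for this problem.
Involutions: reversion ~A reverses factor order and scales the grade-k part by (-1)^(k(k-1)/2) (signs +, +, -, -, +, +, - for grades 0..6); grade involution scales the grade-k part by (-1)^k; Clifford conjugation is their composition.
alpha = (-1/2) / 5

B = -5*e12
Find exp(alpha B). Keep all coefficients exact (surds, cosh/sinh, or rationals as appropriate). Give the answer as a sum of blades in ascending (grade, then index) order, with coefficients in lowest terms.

B^2 = (-5)^2*(e12)^2 = 25*(+1) = 25 (a basis 2-blade squares to minus the product of its generators' squares).
B^2 = 25 — B^2 > 0, so the exponential closes hyperbolically: l = 5, alpha*l = -1/2, so exp(alpha B) = cosh(-1/2) + (sinh(-1/2)/5)*B = cosh(1/2) + (-sinh(1/2)/5)*B.
Answer: cosh(1/2) + sinh(1/2)*e12


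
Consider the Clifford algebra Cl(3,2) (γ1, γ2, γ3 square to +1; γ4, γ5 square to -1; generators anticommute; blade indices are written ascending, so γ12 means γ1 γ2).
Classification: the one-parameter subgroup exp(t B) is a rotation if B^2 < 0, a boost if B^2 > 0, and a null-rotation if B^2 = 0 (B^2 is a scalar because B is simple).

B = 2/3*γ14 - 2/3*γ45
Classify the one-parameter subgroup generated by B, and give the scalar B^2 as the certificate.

B^2 term by term: the squares give (2/3)^2*(γ14)^2 + (-2/3)^2*(γ45)^2 = 4/9*(+1) + 4/9*(-1) = 0 (each basis 2-blade squares to minus the product of its generators' squares); cross terms between blades sharing an index anticommute and cancel. So B^2 = 0.
Answer: null-rotation, certificate B^2 = 0. Why this suffices: the scalar 0 survives any versor conjugation, so its sign alone determines the class however B is presented.


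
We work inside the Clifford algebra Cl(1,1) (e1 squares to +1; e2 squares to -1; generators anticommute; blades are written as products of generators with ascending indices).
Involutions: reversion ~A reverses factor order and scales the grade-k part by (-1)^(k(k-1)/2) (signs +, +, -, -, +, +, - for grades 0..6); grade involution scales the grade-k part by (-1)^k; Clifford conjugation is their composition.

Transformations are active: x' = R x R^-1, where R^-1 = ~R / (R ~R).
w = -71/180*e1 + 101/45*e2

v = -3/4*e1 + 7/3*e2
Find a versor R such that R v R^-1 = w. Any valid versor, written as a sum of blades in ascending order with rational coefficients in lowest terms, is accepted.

Sketch: the shared square -703/144 makes R = v + w = -103/90*e1 + 206/45*e2 the natural versor; its sandwich fixes that direction, negates (v - w)/2, and sends v to w.
Answer: -103/90*e1 + 206/45*e2


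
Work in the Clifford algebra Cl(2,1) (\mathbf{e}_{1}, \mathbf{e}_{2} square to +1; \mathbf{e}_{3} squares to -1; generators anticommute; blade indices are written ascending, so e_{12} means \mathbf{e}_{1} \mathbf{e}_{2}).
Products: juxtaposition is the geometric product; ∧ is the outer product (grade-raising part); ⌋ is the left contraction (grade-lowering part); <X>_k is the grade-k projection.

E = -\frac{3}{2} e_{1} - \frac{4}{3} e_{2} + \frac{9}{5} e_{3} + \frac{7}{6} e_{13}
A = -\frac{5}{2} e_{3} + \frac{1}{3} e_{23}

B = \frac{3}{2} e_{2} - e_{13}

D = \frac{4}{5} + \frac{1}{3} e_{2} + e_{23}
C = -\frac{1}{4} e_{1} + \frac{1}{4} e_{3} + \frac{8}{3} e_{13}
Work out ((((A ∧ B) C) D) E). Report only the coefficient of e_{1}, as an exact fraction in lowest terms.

step 1: \frac{15}{4} e_{23}
step 2: -\frac{15}{16} e_{2} - 10 e_{12} - \frac{15}{16} e_{123}
step 3: -\frac{5}{16} - \frac{205}{48} e_{1} - \frac{3}{4} e_{2} - \frac{15}{16} e_{3} - 8 e_{12} - \frac{155}{16} e_{13} - \frac{3}{4} e_{123}
step 4: -\frac{53}{24} + \frac{1319}{48} e_{1} - \frac{257}{24} e_{2} - \frac{2891}{144} e_{3} + \frac{2131}{360} e_{12} - \frac{251}{24} e_{13} + \frac{943}{120} e_{23} - \frac{3173}{120} e_{123}
Answer: \frac{1319}{48}


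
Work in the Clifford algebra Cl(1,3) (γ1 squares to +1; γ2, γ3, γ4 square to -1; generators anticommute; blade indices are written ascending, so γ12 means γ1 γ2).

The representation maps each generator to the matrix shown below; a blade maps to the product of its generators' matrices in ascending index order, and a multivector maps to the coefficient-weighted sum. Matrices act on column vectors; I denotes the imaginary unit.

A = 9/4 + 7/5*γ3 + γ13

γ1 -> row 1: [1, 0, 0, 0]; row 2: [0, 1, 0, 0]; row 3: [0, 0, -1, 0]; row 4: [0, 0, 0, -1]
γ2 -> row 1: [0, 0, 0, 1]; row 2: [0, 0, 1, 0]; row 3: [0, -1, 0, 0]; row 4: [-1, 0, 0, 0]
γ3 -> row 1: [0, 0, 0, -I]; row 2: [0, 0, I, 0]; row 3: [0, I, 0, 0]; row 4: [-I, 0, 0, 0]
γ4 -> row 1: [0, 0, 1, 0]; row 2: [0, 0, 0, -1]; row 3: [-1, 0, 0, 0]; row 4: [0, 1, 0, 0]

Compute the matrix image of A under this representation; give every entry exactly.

Bivector images (products of the table entries): rho(γ13) = rho(γ1)rho(γ3) = row 1: [0, 0, 0, -I]; row 2: [0, 0, I, 0]; row 3: [0, -I, 0, 0]; row 4: [I, 0, 0, 0].
M = (9/4)*1 + (7/5)*rho(γ3) + (1)*rho(γ13), summed entrywise (1 is the identity matrix):
Answer: row 1: [9/4, 0, 0, -12*I/5]; row 2: [0, 9/4, 12*I/5, 0]; row 3: [0, 2*I/5, 9/4, 0]; row 4: [-2*I/5, 0, 0, 9/4]


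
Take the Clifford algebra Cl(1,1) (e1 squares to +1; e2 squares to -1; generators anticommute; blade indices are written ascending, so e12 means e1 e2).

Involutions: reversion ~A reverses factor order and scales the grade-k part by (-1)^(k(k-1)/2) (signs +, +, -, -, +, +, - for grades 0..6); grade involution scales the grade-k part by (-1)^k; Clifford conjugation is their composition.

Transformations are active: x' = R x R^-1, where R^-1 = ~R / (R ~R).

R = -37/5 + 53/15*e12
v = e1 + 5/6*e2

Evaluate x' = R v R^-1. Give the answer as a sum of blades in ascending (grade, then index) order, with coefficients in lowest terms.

~R = -37/5 - 53/15*e12, and R ~R = 9512/225, so R^-1 = ~R / (9512/225).
R v = -931/90*e1 - 97/10*e2
Answer: 24935/9512*e1 + 73123/28536*e2


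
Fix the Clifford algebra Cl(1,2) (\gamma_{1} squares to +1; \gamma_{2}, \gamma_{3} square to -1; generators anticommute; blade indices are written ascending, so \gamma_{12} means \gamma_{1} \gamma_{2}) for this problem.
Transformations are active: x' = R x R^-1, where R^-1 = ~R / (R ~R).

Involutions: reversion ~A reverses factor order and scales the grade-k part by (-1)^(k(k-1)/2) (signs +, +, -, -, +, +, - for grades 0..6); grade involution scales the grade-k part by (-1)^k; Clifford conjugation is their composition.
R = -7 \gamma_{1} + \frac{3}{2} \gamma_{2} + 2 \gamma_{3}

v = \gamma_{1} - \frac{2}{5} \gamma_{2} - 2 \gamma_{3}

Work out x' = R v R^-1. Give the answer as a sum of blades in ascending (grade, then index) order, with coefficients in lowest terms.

~R = -7 \gamma_{1} + \frac{3}{2} \gamma_{2} + 2 \gamma_{3}, and R ~R = \frac{171}{4}, so R^-1 = ~R / (\frac{171}{4}).
R v = -\frac{12}{5} + \frac{13}{10} \gamma_{12} + 12 \gamma_{13} - \frac{11}{5} \gamma_{23}
Answer: -\frac{61}{285} \gamma_{1} + \frac{22}{95} \gamma_{2} + \frac{506}{285} \gamma_{3}


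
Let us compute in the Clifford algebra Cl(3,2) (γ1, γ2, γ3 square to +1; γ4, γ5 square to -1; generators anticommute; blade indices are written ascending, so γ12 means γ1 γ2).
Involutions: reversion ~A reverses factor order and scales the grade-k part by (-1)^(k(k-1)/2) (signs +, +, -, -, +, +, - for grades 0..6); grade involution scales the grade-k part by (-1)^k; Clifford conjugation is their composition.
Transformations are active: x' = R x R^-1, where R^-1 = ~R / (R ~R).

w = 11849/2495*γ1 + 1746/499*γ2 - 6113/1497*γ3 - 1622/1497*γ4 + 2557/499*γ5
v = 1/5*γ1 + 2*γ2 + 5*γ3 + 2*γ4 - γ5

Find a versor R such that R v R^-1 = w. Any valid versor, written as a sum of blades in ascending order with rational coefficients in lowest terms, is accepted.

Take R = v + w = 12348/2495*γ1 + 2744/499*γ2 + 1372/1497*γ3 + 1372/1497*γ4 + 2058/499*γ5. Because q(v) = q(w) = 601/25, conjugation by R sends v exactly to w.
Answer: 12348/2495*γ1 + 2744/499*γ2 + 1372/1497*γ3 + 1372/1497*γ4 + 2058/499*γ5


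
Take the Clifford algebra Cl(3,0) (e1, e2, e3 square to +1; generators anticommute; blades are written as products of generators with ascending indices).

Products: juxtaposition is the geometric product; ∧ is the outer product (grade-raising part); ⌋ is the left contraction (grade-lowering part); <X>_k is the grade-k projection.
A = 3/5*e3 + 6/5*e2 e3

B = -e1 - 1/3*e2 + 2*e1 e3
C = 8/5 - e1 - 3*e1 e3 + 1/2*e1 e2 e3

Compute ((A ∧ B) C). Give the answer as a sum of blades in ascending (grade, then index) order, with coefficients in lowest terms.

step 1: 3/5*e1 e3 + 1/5*e2 e3 - 6/5*e1 e2 e3
step 2: 12/5 - 1/10*e1 + 39/10*e2 + 3/5*e3 - 3/5*e1 e2 + 24/25*e1 e3 + 38/25*e2 e3 - 53/25*e1 e2 e3
Answer: 12/5 - 1/10*e1 + 39/10*e2 + 3/5*e3 - 3/5*e1 e2 + 24/25*e1 e3 + 38/25*e2 e3 - 53/25*e1 e2 e3


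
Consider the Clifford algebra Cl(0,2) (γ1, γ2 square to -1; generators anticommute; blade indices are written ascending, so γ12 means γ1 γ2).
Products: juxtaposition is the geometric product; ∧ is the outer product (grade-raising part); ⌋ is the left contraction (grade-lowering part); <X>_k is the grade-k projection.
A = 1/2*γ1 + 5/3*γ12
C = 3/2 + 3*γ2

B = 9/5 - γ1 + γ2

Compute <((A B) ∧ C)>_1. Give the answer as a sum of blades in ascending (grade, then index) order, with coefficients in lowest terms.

step 1: 1/2 - 23/30*γ1 - 5/3*γ2 + 7/2*γ12
step 2: 3/4 - 23/20*γ1 - γ2 + 59/20*γ12
step 3: -23/20*γ1 - γ2
Answer: -23/20*γ1 - γ2


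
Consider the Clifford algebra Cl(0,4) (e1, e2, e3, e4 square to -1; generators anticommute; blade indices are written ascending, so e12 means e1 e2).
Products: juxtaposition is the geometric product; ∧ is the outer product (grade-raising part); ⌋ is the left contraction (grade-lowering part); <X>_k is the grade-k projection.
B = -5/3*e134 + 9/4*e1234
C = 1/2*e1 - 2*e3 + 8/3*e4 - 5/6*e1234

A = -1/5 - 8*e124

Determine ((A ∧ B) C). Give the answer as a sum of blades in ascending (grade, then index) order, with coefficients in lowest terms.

step 1: 1/3*e134 - 9/20*e1234
step 2: 3/8 - 5/18*e2 - 8/9*e13 - 2/3*e14 - 1/6*e34 + 6/5*e123 + 9/10*e124 - 9/40*e234
Answer: 3/8 - 5/18*e2 - 8/9*e13 - 2/3*e14 - 1/6*e34 + 6/5*e123 + 9/10*e124 - 9/40*e234


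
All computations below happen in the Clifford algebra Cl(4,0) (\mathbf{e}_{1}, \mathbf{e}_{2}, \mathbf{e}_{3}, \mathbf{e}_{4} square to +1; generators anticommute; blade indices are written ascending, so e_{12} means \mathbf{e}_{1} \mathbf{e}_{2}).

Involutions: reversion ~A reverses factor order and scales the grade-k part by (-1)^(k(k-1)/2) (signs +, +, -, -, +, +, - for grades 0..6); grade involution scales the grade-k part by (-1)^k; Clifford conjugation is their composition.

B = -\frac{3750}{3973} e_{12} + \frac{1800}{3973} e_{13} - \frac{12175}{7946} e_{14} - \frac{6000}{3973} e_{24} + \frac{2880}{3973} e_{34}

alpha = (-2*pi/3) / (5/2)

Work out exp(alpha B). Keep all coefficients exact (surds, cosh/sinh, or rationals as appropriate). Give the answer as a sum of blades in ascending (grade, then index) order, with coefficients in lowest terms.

B^2 term by term: the squares give (-\frac{3750}{3973})^2*(e_{12})^2 + (\frac{1800}{3973})^2*(e_{13})^2 + (-\frac{12175}{7946})^2*(e_{14})^2 + (-\frac{6000}{3973})^2*(e_{24})^2 + (\frac{2880}{3973})^2*(e_{34})^2 = \frac{14062500}{15784729}*(-1) + \frac{3240000}{15784729}*(-1) + \frac{148230625}{63138916}*(-1) + \frac{36000000}{15784729}*(-1) + \frac{8294400}{15784729}*(-1) = -\frac{25}{4} (each basis 2-blade squares to minus the product of its generators' squares); cross terms between blades sharing an index anticommute and cancel; the commuting (index-disjoint) pairs give grade-4 terms 2*c*c'*(blade product), which cancel blade by blade — e_{1234}: -\frac{21600000}{15784729} + \frac{21600000}{15784729} = 0 — confirming B is simple. So B^2 = -\frac{25}{4}.
B^2 = -\frac{25}{4} — B^2 < 0, so the exponential closes trigonometrically: l = \frac{5}{2}, alpha*l = - \frac{2 \pi}{3}, so exp(alpha B) = cos(- \frac{2 \pi}{3}) + (sin(- \frac{2 \pi}{3})/(\frac{5}{2}))*B = - \frac{1}{2} + (- \frac{\sqrt{3}}{5})*B.
Answer: - \frac{1}{2} + \frac{750 \sqrt{3}}{3973} e_{12} - \frac{360 \sqrt{3}}{3973} e_{13} + \frac{2435 \sqrt{3}}{7946} e_{14} + \frac{1200 \sqrt{3}}{3973} e_{24} - \frac{576 \sqrt{3}}{3973} e_{34}


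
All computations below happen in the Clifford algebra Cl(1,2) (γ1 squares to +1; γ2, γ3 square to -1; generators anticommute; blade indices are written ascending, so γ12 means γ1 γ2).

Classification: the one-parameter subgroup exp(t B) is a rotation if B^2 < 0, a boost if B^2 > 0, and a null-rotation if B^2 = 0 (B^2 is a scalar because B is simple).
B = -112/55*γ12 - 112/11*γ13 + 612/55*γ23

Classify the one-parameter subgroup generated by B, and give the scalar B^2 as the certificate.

B^2 term by term: the squares give (-112/55)^2*(γ12)^2 + (-112/11)^2*(γ13)^2 + (612/55)^2*(γ23)^2 = 12544/3025*(+1) + 12544/121*(+1) + 374544/3025*(-1) = -16 (each basis 2-blade squares to minus the product of its generators' squares); cross terms between blades sharing an index anticommute and cancel. So B^2 = -16.
Answer: rotation, certificate B^2 = -16. No conjugation can change B^2 = -16; the sign gives the class.


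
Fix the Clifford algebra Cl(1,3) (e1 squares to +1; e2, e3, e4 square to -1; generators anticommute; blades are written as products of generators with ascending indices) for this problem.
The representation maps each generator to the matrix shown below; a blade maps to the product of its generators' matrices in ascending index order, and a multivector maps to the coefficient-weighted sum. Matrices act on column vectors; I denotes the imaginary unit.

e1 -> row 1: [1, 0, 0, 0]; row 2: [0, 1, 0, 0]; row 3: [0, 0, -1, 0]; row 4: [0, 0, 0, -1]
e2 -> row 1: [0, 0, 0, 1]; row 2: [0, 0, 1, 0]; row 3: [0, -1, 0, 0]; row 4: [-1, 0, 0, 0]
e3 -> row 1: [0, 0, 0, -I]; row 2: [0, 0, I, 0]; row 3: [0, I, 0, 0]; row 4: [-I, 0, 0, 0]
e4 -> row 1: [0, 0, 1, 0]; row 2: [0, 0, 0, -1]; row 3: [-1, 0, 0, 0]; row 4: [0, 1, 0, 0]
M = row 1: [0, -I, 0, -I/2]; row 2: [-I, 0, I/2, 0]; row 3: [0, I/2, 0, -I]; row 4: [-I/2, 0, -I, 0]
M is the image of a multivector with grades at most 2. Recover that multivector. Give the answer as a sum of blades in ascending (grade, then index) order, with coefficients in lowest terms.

Method: the blade images are trace-orthogonal — tr(rho(e_A) rho(e_B)^-1) = 4 if A = B and 0 otherwise — and rho(e_A)^-1 = (e_A)^2 * rho(e_A) with (e_A)^2 = +1 or -1, so the coefficient of e_A in the preimage is (e_A)^2 * tr(M rho(e_A))/4.
Nonzero projections over blades of grade <= 2: e3: (e3)^2 = -1, tr(M rho(e3)) = -2, coefficient 1/2; e3 e4: (e3 e4)^2 = -1, tr(M rho(e3 e4)) = -4, coefficient 1. Every other blade of grade <= 2 projects to 0.
Answer: 1/2*e3 + e3 e4


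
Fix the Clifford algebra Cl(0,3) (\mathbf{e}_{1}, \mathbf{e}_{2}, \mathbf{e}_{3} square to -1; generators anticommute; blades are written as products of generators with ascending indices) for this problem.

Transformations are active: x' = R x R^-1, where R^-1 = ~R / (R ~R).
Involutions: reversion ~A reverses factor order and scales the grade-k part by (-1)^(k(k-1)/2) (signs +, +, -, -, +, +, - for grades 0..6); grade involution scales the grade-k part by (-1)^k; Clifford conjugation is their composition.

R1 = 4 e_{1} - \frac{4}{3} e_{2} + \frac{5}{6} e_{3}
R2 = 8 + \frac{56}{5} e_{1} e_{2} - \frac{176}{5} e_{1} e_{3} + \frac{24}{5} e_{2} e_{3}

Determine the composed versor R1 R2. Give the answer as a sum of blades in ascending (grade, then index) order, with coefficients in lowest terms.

Distribute over the terms of R1 (each basis-blade product reordered to ascending indices, repeated generators contracted through their squares):
(4 e_{1}) R2 = 32 e_{1} - \frac{224}{5} e_{2} + \frac{704}{5} e_{3} + \frac{96}{5} e_{1} e_{2} e_{3}
(-\frac{4}{3} e_{2}) R2 = -\frac{224}{15} e_{1} - \frac{32}{3} e_{2} + \frac{32}{5} e_{3} - \frac{704}{15} e_{1} e_{2} e_{3}
(\frac{5}{6} e_{3}) R2 = -\frac{88}{3} e_{1} + 4 e_{2} + \frac{20}{3} e_{3} + \frac{28}{3} e_{1} e_{2} e_{3}
Summing the partial products and collecting blades:
Answer: -\frac{184}{15} e_{1} - \frac{772}{15} e_{2} + \frac{2308}{15} e_{3} - \frac{92}{5} e_{1} e_{2} e_{3}


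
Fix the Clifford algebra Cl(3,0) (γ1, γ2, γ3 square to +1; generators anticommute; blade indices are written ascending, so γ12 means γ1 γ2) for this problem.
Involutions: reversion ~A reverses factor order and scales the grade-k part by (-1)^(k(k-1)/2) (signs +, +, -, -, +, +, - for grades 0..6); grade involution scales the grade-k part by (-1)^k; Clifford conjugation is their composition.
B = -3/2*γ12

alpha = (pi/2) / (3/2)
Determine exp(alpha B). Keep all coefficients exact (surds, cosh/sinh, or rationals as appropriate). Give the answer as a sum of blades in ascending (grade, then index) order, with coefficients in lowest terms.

B^2 = (-3/2)^2*(γ12)^2 = 9/4*(-1) = -9/4 (a basis 2-blade squares to minus the product of its generators' squares).
B^2 = -9/4 — the negative square puts this in the circular regime; l = 3/2, alpha*l = pi/2, so exp(alpha B) = cos(pi/2) + (sin(pi/2)/(3/2))*B = 0 + (2/3)*B.
Answer: -γ12
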